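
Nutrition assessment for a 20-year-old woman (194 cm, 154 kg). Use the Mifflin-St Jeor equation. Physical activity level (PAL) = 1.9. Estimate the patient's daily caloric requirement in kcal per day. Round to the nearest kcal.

4734 kcal per day

Mifflin-St Jeor (female): BMR = 10(154) + 6.25(194) − 5(20) − 161 = 1540 + 1212.5 − 100 − 161 = 2491.5 kcal/day.
TEE = BMR × activity factor = 2491.5 × 1.9 = 4733.85 kcal/day.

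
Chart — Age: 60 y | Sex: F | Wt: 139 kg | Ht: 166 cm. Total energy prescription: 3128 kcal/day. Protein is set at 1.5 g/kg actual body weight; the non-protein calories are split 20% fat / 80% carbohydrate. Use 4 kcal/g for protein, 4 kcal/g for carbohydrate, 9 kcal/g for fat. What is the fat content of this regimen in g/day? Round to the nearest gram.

51 g/day

Protein = 1.5 × 139 = 208.5 g → 208.5 × 4 = 834 kcal.
Non-protein calories = 3128 − 834 = 2294 kcal.
Fat: 20% × 2294 = 458.8 kcal; carbohydrate: 1835.2 kcal.
Fat: 458.8 kcal ÷ 9 kcal/g = 50.9778 g.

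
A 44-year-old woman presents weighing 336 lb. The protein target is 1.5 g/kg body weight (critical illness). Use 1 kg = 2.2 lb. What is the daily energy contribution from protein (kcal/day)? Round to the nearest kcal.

Weight in kg = 336 ÷ 2.2 = 152.7273 kg.
Protein = 1.5 g/kg × 152.7273 kg = 229.0909 g/day.
Protein energy = 229.0909 g × 4 kcal/g = 916.3636 kcal/day.

916 kcal/day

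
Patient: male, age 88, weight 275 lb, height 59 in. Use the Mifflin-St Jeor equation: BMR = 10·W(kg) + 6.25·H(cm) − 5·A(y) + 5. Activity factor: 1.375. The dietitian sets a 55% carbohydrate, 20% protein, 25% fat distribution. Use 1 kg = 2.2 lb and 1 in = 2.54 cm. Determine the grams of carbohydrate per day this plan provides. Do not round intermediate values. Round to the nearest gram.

Convert to metric: weight = 275 ÷ 2.2 = 125 kg; height = 59 × 2.54 = 149.86 cm.
Mifflin-St Jeor (male): BMR = 10(125) + 6.25(149.86) − 5(88) + 5 = 1250 + 936.625 − 440 + 5 = 1751.625 kcal/day.
TEE = 1751.625 × 1.375 = 2408.4844 kcal/day.
Carbohydrate energy = 55% × 2408.4844 = 1324.6664 kcal.
Carbohydrate = 1324.6664 ÷ 4 kcal/g = 331.1666 g.

331 g/day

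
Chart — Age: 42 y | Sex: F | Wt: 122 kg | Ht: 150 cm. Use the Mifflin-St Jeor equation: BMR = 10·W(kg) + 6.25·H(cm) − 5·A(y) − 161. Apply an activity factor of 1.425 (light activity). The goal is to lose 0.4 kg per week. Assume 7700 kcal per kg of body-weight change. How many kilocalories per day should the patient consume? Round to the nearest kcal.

2106 kilocalories per day

Mifflin-St Jeor (female): BMR = 10(122) + 6.25(150) − 5(42) − 161 = 1220 + 937.5 − 210 − 161 = 1786.5 kcal/day.
TEE = 1786.5 × 1.425 = 2545.7625 kcal/day.
Required daily deficit = 0.4 × 7700 ÷ 7 = 440 kcal/day.
Target intake = 2545.7625 − 440 = 2105.7625 kcal/day.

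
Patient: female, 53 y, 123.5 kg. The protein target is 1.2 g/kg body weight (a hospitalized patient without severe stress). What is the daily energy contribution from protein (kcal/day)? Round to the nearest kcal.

Protein = 1.2 g/kg × 123.5 kg = 148.2 g/day.
Protein energy = 148.2 g × 4 kcal/g = 592.8 kcal/day.

593 kcal/day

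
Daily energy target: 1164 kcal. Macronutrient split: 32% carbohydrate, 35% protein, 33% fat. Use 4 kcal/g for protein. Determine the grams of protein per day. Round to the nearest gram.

102 g/day

Protein energy = 35% × 1164 = 407.4 kcal.
At 4 kcal/g: 407.4 ÷ 4 = 101.85 g.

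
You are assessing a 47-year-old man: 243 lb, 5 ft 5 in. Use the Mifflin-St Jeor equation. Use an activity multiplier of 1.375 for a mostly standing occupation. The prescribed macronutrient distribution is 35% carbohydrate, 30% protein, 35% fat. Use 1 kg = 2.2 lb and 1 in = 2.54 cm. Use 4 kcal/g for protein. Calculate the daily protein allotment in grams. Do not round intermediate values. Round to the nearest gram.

Convert to metric: weight = 243 ÷ 2.2 = 110.4545 kg; height = (5×12 + 5) × 2.54 = 65 × 2.54 = 165.1 cm.
Mifflin-St Jeor (male): BMR = 10(110.4545) + 6.25(165.1) − 5(47) + 5 = 1104.5455 + 1031.875 − 235 + 5 = 1906.4205 kcal/day.
TEE = 1906.4205 × 1.375 = 2621.3281 kcal/day.
Protein energy = 30% × 2621.3281 = 786.3984 kcal.
Protein = 786.3984 ÷ 4 kcal/g = 196.5996 g.

197 g/day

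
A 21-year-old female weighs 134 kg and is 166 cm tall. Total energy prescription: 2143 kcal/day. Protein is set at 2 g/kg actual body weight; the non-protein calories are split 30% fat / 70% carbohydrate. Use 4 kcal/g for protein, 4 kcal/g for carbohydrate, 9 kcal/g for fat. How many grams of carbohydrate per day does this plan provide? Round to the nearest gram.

187 g/day

Protein = 2 × 134 = 268 g → 268 × 4 = 1072 kcal.
Non-protein calories = 2143 − 1072 = 1071 kcal.
Fat: 30% × 1071 = 321.3 kcal; carbohydrate: 749.7 kcal.
Carbohydrate: 749.7 kcal ÷ 4 kcal/g = 187.425 g.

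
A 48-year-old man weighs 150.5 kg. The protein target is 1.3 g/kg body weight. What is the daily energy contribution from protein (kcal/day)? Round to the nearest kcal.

783 kcal/day

Protein = 1.3 g/kg × 150.5 kg = 195.65 g/day.
Protein energy = 195.65 g × 4 kcal/g = 782.6 kcal/day.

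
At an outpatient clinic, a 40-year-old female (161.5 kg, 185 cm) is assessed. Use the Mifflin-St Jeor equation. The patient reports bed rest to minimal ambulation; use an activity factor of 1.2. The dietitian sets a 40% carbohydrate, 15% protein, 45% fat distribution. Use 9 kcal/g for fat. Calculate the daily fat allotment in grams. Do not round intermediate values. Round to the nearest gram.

145 g/day

Mifflin-St Jeor (female): BMR = 10(161.5) + 6.25(185) − 5(40) − 161 = 1615 + 1156.25 − 200 − 161 = 2410.25 kcal/day.
TEE = 2410.25 × 1.2 = 2892.3 kcal/day.
Fat energy = 45% × 2892.3 = 1301.535 kcal.
Fat = 1301.535 ÷ 9 kcal/g = 144.615 g.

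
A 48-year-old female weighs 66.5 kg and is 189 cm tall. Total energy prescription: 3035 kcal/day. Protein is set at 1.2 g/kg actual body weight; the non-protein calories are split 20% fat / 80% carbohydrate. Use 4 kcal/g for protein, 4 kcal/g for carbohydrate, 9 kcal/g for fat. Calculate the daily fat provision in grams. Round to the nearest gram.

60 g/day

Protein = 1.2 × 66.5 = 79.8 g → 79.8 × 4 = 319.2 kcal.
Non-protein calories = 3035 − 319.2 = 2715.8 kcal.
Fat: 20% × 2715.8 = 543.16 kcal; carbohydrate: 2172.64 kcal.
Fat: 543.16 kcal ÷ 9 kcal/g = 60.3511 g.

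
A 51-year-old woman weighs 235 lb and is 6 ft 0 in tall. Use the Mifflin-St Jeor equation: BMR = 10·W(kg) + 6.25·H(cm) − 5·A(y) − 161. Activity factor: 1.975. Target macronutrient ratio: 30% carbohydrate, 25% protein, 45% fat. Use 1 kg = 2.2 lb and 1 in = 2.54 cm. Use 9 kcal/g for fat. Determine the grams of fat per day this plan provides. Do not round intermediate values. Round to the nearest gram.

Convert to metric: weight = 235 ÷ 2.2 = 106.8182 kg; height = (6×12 + 0) × 2.54 = 72 × 2.54 = 182.88 cm.
Mifflin-St Jeor (female): BMR = 10(106.8182) + 6.25(182.88) − 5(51) − 161 = 1068.1818 + 1143 − 255 − 161 = 1795.1818 kcal/day.
TEE = 1795.1818 × 1.975 = 3545.4841 kcal/day.
Fat energy = 45% × 3545.4841 = 1595.4678 kcal.
Fat = 1595.4678 ÷ 9 kcal/g = 177.2742 g.

177 g/day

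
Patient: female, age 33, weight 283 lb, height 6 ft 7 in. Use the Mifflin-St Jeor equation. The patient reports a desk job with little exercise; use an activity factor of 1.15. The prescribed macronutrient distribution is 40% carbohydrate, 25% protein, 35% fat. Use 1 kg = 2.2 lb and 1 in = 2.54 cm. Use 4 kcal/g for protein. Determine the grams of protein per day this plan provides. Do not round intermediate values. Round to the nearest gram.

159 g/day

Convert to metric: weight = 283 ÷ 2.2 = 128.6364 kg; height = (6×12 + 7) × 2.54 = 79 × 2.54 = 200.66 cm.
Mifflin-St Jeor (female): BMR = 10(128.6364) + 6.25(200.66) − 5(33) − 161 = 1286.3636 + 1254.125 − 165 − 161 = 2214.4886 kcal/day.
TEE = 2214.4886 × 1.15 = 2546.6619 kcal/day.
Protein energy = 25% × 2546.6619 = 636.6655 kcal.
Protein = 636.6655 ÷ 4 kcal/g = 159.1664 g.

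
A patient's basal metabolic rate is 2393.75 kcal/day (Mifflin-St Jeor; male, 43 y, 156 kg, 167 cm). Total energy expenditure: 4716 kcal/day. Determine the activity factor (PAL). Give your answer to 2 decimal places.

1.97

Activity factor = TEE ÷ BMR = 4716 ÷ 2393.75 = 1.97.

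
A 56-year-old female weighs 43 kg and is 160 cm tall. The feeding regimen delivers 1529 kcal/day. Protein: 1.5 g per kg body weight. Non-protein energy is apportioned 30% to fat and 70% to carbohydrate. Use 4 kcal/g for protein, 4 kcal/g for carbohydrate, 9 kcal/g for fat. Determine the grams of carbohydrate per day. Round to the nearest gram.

222 g/day

Protein = 1.5 × 43 = 64.5 g → 64.5 × 4 = 258 kcal.
Non-protein calories = 1529 − 258 = 1271 kcal.
Fat: 30% × 1271 = 381.3 kcal; carbohydrate: 889.7 kcal.
Carbohydrate: 889.7 kcal ÷ 4 kcal/g = 222.425 g.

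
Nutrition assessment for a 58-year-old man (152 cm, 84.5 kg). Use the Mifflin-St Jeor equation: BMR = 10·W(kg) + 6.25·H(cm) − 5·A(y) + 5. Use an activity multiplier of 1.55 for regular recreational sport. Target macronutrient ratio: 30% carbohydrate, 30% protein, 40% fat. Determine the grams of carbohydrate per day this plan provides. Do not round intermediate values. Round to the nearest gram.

Mifflin-St Jeor (male): BMR = 10(84.5) + 6.25(152) − 5(58) + 5 = 845 + 950 − 290 + 5 = 1510 kcal/day.
TEE = 1510 × 1.55 = 2340.5 kcal/day.
Carbohydrate energy = 30% × 2340.5 = 702.15 kcal.
Carbohydrate = 702.15 ÷ 4 kcal/g = 175.5375 g.

176 g/day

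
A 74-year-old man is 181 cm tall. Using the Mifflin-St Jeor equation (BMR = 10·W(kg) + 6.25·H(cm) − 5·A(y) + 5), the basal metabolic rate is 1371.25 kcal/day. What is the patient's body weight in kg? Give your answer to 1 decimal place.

1371.25 = 10·W + 6.25(181) − 5(74) + 5
10·W = 1371.25 − 766.25 = 605, so W = 60.5 kg.

60.5 kg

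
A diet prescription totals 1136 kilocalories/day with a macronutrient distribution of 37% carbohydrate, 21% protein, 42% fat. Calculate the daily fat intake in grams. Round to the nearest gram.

Fat energy = 42% × 1136 = 477.12 kcal.
At 9 kcal/g: 477.12 ÷ 9 = 53.0133 g.

53 g/day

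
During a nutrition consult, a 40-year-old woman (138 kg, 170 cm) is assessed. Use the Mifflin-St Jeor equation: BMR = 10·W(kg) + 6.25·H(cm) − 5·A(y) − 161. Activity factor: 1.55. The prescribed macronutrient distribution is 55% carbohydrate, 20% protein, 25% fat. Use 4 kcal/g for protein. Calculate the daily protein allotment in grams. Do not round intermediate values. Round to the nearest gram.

161 g/day

Mifflin-St Jeor (female): BMR = 10(138) + 6.25(170) − 5(40) − 161 = 1380 + 1062.5 − 200 − 161 = 2081.5 kcal/day.
TEE = 2081.5 × 1.55 = 3226.325 kcal/day.
Protein energy = 20% × 3226.325 = 645.265 kcal.
Protein = 645.265 ÷ 4 kcal/g = 161.3163 g.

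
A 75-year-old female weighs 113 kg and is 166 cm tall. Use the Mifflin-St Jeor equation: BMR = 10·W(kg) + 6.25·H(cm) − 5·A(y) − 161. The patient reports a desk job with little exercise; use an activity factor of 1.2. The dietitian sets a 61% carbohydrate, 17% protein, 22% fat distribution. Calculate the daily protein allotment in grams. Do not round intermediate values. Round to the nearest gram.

Mifflin-St Jeor (female): BMR = 10(113) + 6.25(166) − 5(75) − 161 = 1130 + 1037.5 − 375 − 161 = 1631.5 kcal/day.
TEE = 1631.5 × 1.2 = 1957.8 kcal/day.
Protein energy = 17% × 1957.8 = 332.826 kcal.
Protein = 332.826 ÷ 4 kcal/g = 83.2065 g.

83 g/day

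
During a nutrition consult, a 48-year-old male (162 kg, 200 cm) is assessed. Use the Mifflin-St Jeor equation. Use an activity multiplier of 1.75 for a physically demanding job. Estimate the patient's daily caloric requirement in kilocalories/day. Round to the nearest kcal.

Mifflin-St Jeor (male): BMR = 10(162) + 6.25(200) − 5(48) + 5 = 1620 + 1250 − 240 + 5 = 2635 kcal/day.
TEE = BMR × activity factor = 2635 × 1.75 = 4611.25 kcal/day.

4611 kilocalories/day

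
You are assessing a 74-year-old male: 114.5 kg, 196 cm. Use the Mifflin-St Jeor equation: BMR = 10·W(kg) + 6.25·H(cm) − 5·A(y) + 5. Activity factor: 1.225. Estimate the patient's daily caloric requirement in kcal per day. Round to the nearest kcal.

Mifflin-St Jeor (male): BMR = 10(114.5) + 6.25(196) − 5(74) + 5 = 1145 + 1225 − 370 + 5 = 2005 kcal/day.
TEE = BMR × activity factor = 2005 × 1.225 = 2456.125 kcal/day.

2456 kcal per day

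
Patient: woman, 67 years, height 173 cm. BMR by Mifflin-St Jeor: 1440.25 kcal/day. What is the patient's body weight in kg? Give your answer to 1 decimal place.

85.5 kg

1440.25 = 10·W + 6.25(173) − 5(67) − 161
10·W = 1440.25 − 585.25 = 855, so W = 85.5 kg.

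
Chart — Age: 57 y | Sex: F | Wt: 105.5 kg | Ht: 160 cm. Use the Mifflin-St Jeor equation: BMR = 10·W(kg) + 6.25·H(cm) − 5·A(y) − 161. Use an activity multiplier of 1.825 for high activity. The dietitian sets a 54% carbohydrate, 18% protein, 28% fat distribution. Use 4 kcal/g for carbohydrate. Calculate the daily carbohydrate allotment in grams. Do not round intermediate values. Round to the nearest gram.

396 g/day

Mifflin-St Jeor (female): BMR = 10(105.5) + 6.25(160) − 5(57) − 161 = 1055 + 1000 − 285 − 161 = 1609 kcal/day.
TEE = 1609 × 1.825 = 2936.425 kcal/day.
Carbohydrate energy = 54% × 2936.425 = 1585.6695 kcal.
Carbohydrate = 1585.6695 ÷ 4 kcal/g = 396.4174 g.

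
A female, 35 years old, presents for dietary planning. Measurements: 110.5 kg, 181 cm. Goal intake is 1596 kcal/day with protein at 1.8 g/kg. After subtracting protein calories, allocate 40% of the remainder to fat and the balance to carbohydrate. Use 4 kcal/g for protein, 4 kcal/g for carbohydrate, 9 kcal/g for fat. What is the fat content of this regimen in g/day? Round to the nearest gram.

Protein = 1.8 × 110.5 = 198.9 g → 198.9 × 4 = 795.6 kcal.
Non-protein calories = 1596 − 795.6 = 800.4 kcal.
Fat: 40% × 800.4 = 320.16 kcal; carbohydrate: 480.24 kcal.
Fat: 320.16 kcal ÷ 9 kcal/g = 35.5733 g.

36 g/day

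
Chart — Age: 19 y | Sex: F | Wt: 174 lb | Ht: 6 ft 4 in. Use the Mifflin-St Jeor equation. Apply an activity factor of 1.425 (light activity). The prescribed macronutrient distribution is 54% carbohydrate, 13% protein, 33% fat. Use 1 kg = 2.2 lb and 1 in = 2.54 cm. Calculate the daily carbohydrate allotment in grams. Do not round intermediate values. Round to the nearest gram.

Convert to metric: weight = 174 ÷ 2.2 = 79.0909 kg; height = (6×12 + 4) × 2.54 = 76 × 2.54 = 193.04 cm.
Mifflin-St Jeor (female): BMR = 10(79.0909) + 6.25(193.04) − 5(19) − 161 = 790.9091 + 1206.5 − 95 − 161 = 1741.4091 kcal/day.
TEE = 1741.4091 × 1.425 = 2481.508 kcal/day.
Carbohydrate energy = 54% × 2481.508 = 1340.0143 kcal.
Carbohydrate = 1340.0143 ÷ 4 kcal/g = 335.0036 g.

335 g/day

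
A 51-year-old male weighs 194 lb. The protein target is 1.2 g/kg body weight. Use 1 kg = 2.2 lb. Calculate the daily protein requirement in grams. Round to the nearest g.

Weight in kg = 194 ÷ 2.2 = 88.1818 kg.
Protein = 1.2 g/kg × 88.1818 kg = 105.8182 g/day.

106 g/day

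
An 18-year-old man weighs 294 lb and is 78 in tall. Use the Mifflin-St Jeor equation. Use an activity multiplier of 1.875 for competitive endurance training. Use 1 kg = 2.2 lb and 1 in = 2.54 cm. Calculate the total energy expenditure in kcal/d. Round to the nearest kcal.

Convert to metric: weight = 294 ÷ 2.2 = 133.6364 kg; height = 78 × 2.54 = 198.12 cm.
Mifflin-St Jeor (male): BMR = 10(133.6364) + 6.25(198.12) − 5(18) + 5 = 1336.3636 + 1238.25 − 90 + 5 = 2489.6136 kcal/day.
TEE = BMR × activity factor = 2489.6136 × 1.875 = 4668.0256 kcal/day.

4668 kcal/d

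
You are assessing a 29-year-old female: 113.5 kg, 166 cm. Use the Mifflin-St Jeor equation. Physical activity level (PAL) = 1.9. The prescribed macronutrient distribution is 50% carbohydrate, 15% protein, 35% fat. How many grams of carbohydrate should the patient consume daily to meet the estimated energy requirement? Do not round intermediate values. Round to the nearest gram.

443 g/day

Mifflin-St Jeor (female): BMR = 10(113.5) + 6.25(166) − 5(29) − 161 = 1135 + 1037.5 − 145 − 161 = 1866.5 kcal/day.
TEE = 1866.5 × 1.9 = 3546.35 kcal/day.
Carbohydrate energy = 50% × 3546.35 = 1773.175 kcal.
Carbohydrate = 1773.175 ÷ 4 kcal/g = 443.2938 g.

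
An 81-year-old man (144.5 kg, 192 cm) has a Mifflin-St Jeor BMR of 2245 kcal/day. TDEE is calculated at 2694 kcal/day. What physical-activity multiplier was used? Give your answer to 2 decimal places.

1.20

Activity factor = TEE ÷ BMR = 2694 ÷ 2245 = 1.2.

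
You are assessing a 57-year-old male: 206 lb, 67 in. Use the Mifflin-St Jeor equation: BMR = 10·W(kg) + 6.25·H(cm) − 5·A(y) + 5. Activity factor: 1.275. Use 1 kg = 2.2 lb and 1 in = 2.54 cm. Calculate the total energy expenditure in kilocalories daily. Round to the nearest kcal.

2193 kilocalories daily

Convert to metric: weight = 206 ÷ 2.2 = 93.6364 kg; height = 67 × 2.54 = 170.18 cm.
Mifflin-St Jeor (male): BMR = 10(93.6364) + 6.25(170.18) − 5(57) + 5 = 936.3636 + 1063.625 − 285 + 5 = 1719.9886 kcal/day.
TEE = BMR × activity factor = 1719.9886 × 1.275 = 2192.9855 kcal/day.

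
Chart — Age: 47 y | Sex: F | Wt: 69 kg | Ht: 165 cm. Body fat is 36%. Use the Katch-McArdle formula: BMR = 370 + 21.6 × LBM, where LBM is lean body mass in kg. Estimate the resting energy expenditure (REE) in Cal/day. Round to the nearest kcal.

1324 Cal/day

LBM = 69 × (1 − 0.36) = 44.16 kg. Katch-McArdle: BMR = 370 + 21.6 × 44.16 = 1323.856 kcal/day.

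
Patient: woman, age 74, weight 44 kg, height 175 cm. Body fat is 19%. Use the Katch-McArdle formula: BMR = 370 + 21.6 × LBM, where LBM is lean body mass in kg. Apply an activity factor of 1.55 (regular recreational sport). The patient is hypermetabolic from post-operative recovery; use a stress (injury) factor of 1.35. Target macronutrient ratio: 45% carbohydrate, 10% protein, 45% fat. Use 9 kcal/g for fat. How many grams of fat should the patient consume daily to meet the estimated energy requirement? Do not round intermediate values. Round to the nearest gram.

119 g/day

LBM = 44 × (1 − 0.19) = 35.64 kg. Katch-McArdle: BMR = 370 + 21.6 × 35.64 = 1139.824 kcal/day.
TEE = 1139.824 × 1.55 = 1766.7272 kcal/day.
With stress factor 1.35: 1766.7272 × 1.35 = 2385.0817 kcal/day.
Fat energy = 45% × 2385.0817 = 1073.2868 kcal.
Fat = 1073.2868 ÷ 9 kcal/g = 119.2541 g.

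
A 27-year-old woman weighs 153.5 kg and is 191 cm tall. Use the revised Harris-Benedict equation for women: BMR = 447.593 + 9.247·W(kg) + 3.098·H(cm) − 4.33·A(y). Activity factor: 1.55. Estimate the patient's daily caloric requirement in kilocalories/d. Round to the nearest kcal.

3630 kilocalories/d

Harris-Benedict: BMR = 447.593 + 9.247(153.5) + 3.098(191) − 4.33(27) = 2341.8155 kcal/day.
TEE = BMR × activity factor = 2341.8155 × 1.55 = 3629.814 kcal/day.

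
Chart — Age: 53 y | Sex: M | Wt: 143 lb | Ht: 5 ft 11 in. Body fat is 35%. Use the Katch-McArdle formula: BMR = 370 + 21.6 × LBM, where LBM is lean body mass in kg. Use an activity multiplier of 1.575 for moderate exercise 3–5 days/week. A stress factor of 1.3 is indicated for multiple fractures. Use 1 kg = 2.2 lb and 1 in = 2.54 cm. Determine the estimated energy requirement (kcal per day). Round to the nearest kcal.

2626 kcal per day

Convert to metric: weight = 143 ÷ 2.2 = 65 kg; height = (5×12 + 11) × 2.54 = 71 × 2.54 = 180.34 cm.
LBM = 65 × (1 − 0.35) = 42.25 kg. Katch-McArdle: BMR = 370 + 21.6 × 42.25 = 1282.6 kcal/day.
TEE = BMR × activity factor = 1282.6 × 1.575 = 2020.095 kcal/day.
Apply stress factor: 2020.095 × 1.3 = 2626.1235 kcal/day.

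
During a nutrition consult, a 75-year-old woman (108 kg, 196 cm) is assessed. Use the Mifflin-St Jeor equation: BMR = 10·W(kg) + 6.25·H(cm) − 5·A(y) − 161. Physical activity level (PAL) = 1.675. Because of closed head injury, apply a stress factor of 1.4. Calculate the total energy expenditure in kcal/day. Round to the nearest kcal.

4148 kcal/day

Mifflin-St Jeor (female): BMR = 10(108) + 6.25(196) − 5(75) − 161 = 1080 + 1225 − 375 − 161 = 1769 kcal/day.
TEE = BMR × activity factor = 1769 × 1.675 = 2963.075 kcal/day.
Apply stress factor: 2963.075 × 1.4 = 4148.305 kcal/day.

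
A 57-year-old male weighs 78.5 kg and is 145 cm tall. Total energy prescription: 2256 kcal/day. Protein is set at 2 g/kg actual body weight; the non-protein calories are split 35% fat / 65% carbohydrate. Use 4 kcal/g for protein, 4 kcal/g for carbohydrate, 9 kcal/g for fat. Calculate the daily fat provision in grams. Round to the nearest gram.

Protein = 2 × 78.5 = 157 g → 157 × 4 = 628 kcal.
Non-protein calories = 2256 − 628 = 1628 kcal.
Fat: 35% × 1628 = 569.8 kcal; carbohydrate: 1058.2 kcal.
Fat: 569.8 kcal ÷ 9 kcal/g = 63.3111 g.

63 g/day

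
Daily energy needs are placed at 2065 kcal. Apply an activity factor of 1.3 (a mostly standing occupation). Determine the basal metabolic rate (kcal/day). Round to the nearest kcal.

BMR = TEE ÷ activity factor = 2065 ÷ 1.3 = 1588.4615 kcal/day.

1588 kcal/day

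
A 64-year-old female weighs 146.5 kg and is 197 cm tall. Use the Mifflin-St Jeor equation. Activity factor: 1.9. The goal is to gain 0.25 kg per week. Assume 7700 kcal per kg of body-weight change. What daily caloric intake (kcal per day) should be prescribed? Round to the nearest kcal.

Mifflin-St Jeor (female): BMR = 10(146.5) + 6.25(197) − 5(64) − 161 = 1465 + 1231.25 − 320 − 161 = 2215.25 kcal/day.
TEE = 2215.25 × 1.9 = 4208.975 kcal/day.
Required daily surplus = 0.25 × 7700 ÷ 7 = 275 kcal/day.
Target intake = 4208.975 + 275 = 4483.975 kcal/day.

4484 kcal per day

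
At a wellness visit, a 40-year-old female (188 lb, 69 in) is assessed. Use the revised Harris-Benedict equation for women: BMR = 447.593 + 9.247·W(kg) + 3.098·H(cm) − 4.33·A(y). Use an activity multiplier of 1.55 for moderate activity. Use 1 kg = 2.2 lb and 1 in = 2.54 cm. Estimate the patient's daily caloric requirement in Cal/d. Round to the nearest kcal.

2492 Cal/d

Convert to metric: weight = 188 ÷ 2.2 = 85.4545 kg; height = 69 × 2.54 = 175.26 cm.
Harris-Benedict: BMR = 447.593 + 9.247(85.4545) + 3.098(175.26) − 4.33(40) = 1607.5467 kcal/day.
TEE = BMR × activity factor = 1607.5467 × 1.55 = 2491.6973 kcal/day.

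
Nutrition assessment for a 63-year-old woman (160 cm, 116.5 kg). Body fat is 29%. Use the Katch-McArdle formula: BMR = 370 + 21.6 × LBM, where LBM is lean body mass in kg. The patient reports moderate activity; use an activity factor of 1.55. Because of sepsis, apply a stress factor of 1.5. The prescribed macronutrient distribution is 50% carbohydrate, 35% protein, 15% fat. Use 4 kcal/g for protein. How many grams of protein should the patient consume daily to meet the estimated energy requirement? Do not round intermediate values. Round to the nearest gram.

439 g/day

LBM = 116.5 × (1 − 0.29) = 82.715 kg. Katch-McArdle: BMR = 370 + 21.6 × 82.715 = 2156.644 kcal/day.
TEE = 2156.644 × 1.55 = 3342.7982 kcal/day.
With stress factor 1.5: 3342.7982 × 1.5 = 5014.1973 kcal/day.
Protein energy = 35% × 5014.1973 = 1754.9691 kcal.
Protein = 1754.9691 ÷ 4 kcal/g = 438.7423 g.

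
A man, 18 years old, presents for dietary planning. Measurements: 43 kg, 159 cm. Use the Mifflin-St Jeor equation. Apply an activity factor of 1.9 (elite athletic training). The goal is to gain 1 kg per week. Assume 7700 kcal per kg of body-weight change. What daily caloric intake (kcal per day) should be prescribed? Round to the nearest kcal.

3644 kcal per day

Mifflin-St Jeor (male): BMR = 10(43) + 6.25(159) − 5(18) + 5 = 430 + 993.75 − 90 + 5 = 1338.75 kcal/day.
TEE = 1338.75 × 1.9 = 2543.625 kcal/day.
Required daily surplus = 1 × 7700 ÷ 7 = 1100 kcal/day.
Target intake = 2543.625 + 1100 = 3643.625 kcal/day.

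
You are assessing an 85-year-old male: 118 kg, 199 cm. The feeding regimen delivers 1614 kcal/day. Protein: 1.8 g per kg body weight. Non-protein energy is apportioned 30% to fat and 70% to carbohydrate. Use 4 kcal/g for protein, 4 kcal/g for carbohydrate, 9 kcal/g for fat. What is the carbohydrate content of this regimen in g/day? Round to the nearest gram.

Protein = 1.8 × 118 = 212.4 g → 212.4 × 4 = 849.6 kcal.
Non-protein calories = 1614 − 849.6 = 764.4 kcal.
Fat: 30% × 764.4 = 229.32 kcal; carbohydrate: 535.08 kcal.
Carbohydrate: 535.08 kcal ÷ 4 kcal/g = 133.77 g.

134 g/day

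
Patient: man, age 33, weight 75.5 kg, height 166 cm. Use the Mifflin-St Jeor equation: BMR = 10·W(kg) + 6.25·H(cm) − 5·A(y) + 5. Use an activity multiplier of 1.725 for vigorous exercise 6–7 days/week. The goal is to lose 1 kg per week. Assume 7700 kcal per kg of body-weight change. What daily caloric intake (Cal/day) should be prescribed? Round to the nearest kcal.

Mifflin-St Jeor (male): BMR = 10(75.5) + 6.25(166) − 5(33) + 5 = 755 + 1037.5 − 165 + 5 = 1632.5 kcal/day.
TEE = 1632.5 × 1.725 = 2816.0625 kcal/day.
Required daily deficit = 1 × 7700 ÷ 7 = 1100 kcal/day.
Target intake = 2816.0625 − 1100 = 1716.0625 kcal/day.

1716 Cal/day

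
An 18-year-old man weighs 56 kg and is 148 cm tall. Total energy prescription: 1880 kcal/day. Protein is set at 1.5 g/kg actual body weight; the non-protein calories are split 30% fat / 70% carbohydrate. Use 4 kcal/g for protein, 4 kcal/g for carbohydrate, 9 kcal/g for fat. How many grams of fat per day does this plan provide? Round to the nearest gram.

Protein = 1.5 × 56 = 84 g → 84 × 4 = 336 kcal.
Non-protein calories = 1880 − 336 = 1544 kcal.
Fat: 30% × 1544 = 463.2 kcal; carbohydrate: 1080.8 kcal.
Fat: 463.2 kcal ÷ 9 kcal/g = 51.4667 g.

51 g/day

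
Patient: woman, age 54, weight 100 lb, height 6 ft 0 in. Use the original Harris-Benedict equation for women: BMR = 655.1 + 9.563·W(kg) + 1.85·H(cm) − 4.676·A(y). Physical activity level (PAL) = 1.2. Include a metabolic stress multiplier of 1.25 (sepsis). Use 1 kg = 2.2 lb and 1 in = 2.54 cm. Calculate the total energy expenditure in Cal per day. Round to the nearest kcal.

Convert to metric: weight = 100 ÷ 2.2 = 45.4545 kg; height = (6×12 + 0) × 2.54 = 72 × 2.54 = 182.88 cm.
Harris-Benedict: BMR = 655.1 + 9.563(45.4545) + 1.85(182.88) − 4.676(54) = 1175.6058 kcal/day.
TEE = BMR × activity factor = 1175.6058 × 1.2 = 1410.727 kcal/day.
Apply stress factor: 1410.727 × 1.25 = 1763.4087 kcal/day.

1763 Cal per day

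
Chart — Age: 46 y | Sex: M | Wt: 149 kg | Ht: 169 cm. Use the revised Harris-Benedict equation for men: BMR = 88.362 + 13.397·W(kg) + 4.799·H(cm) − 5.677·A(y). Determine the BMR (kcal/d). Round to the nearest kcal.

2634 kcal/d

Harris-Benedict: BMR = 88.362 + 13.397(149) + 4.799(169) − 5.677(46) = 2634.404 kcal/day.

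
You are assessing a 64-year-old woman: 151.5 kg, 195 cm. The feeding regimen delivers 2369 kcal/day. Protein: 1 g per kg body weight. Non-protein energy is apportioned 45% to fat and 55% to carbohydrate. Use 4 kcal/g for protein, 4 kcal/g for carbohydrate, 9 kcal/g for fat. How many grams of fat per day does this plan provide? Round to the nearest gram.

88 g/day

Protein = 1 × 151.5 = 151.5 g → 151.5 × 4 = 606 kcal.
Non-protein calories = 2369 − 606 = 1763 kcal.
Fat: 45% × 1763 = 793.35 kcal; carbohydrate: 969.65 kcal.
Fat: 793.35 kcal ÷ 9 kcal/g = 88.15 g.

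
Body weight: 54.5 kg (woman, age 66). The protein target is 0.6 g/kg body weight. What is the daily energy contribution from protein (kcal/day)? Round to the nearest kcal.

Protein = 0.6 g/kg × 54.5 kg = 32.7 g/day.
Protein energy = 32.7 g × 4 kcal/g = 130.8 kcal/day.

131 kcal/day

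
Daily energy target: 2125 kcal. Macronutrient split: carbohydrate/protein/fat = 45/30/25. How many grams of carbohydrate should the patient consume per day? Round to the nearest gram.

Carbohydrate energy = 45% × 2125 = 956.25 kcal.
At 4 kcal/g: 956.25 ÷ 4 = 239.0625 g.

239 g/day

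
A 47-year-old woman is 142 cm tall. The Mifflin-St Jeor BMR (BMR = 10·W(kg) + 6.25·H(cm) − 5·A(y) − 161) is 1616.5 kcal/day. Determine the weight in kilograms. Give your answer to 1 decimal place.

112.5 kg

1616.5 = 10·W + 6.25(142) − 5(47) − 161
10·W = 1616.5 − 491.5 = 1125, so W = 112.5 kg.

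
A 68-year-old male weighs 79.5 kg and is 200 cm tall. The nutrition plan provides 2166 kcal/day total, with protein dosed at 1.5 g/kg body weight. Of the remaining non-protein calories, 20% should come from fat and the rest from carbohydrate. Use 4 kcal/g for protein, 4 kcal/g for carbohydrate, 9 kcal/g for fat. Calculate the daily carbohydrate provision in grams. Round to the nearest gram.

338 g/day

Protein = 1.5 × 79.5 = 119.25 g → 119.25 × 4 = 477 kcal.
Non-protein calories = 2166 − 477 = 1689 kcal.
Fat: 20% × 1689 = 337.8 kcal; carbohydrate: 1351.2 kcal.
Carbohydrate: 1351.2 kcal ÷ 4 kcal/g = 337.8 g.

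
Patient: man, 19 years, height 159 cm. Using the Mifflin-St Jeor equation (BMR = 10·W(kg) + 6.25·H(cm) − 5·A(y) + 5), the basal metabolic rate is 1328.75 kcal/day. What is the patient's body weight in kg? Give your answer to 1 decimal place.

1328.75 = 10·W + 6.25(159) − 5(19) + 5
10·W = 1328.75 − 903.75 = 425, so W = 42.5 kg.

42.5 kg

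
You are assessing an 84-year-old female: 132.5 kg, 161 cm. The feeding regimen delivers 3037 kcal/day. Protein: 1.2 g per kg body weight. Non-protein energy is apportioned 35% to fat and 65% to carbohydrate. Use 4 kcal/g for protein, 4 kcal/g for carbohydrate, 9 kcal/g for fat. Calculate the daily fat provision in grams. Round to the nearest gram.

93 g/day

Protein = 1.2 × 132.5 = 159 g → 159 × 4 = 636 kcal.
Non-protein calories = 3037 − 636 = 2401 kcal.
Fat: 35% × 2401 = 840.35 kcal; carbohydrate: 1560.65 kcal.
Fat: 840.35 kcal ÷ 9 kcal/g = 93.3722 g.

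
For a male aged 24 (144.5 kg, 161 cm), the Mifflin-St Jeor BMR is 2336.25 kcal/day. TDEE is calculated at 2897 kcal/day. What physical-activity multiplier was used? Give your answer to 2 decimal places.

1.24

Activity factor = TEE ÷ BMR = 2897 ÷ 2336.25 = 1.24.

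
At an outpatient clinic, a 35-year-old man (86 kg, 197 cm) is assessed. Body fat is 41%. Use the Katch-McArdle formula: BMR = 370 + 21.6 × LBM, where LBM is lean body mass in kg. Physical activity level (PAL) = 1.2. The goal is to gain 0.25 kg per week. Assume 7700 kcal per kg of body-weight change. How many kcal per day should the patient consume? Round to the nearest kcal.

LBM = 86 × (1 − 0.41) = 50.74 kg. Katch-McArdle: BMR = 370 + 21.6 × 50.74 = 1465.984 kcal/day.
TEE = 1465.984 × 1.2 = 1759.1808 kcal/day.
Required daily surplus = 0.25 × 7700 ÷ 7 = 275 kcal/day.
Target intake = 1759.1808 + 275 = 2034.1808 kcal/day.

2034 kcal per day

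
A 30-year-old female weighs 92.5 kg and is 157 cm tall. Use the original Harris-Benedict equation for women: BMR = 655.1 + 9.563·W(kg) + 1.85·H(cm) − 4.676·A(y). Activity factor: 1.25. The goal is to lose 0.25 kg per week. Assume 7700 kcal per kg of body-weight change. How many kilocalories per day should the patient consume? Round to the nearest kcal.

1837 kilocalories per day

Harris-Benedict: BMR = 655.1 + 9.563(92.5) + 1.85(157) − 4.676(30) = 1689.8475 kcal/day.
TEE = 1689.8475 × 1.25 = 2112.3094 kcal/day.
Required daily deficit = 0.25 × 7700 ÷ 7 = 275 kcal/day.
Target intake = 2112.3094 − 275 = 1837.3094 kcal/day.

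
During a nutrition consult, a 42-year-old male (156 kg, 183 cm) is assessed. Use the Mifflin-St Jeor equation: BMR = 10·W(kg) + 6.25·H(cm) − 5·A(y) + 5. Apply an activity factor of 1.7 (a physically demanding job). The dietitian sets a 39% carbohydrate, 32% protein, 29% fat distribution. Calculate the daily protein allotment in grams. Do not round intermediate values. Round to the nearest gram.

Mifflin-St Jeor (male): BMR = 10(156) + 6.25(183) − 5(42) + 5 = 1560 + 1143.75 − 210 + 5 = 2498.75 kcal/day.
TEE = 2498.75 × 1.7 = 4247.875 kcal/day.
Protein energy = 32% × 4247.875 = 1359.32 kcal.
Protein = 1359.32 ÷ 4 kcal/g = 339.83 g.

340 g/day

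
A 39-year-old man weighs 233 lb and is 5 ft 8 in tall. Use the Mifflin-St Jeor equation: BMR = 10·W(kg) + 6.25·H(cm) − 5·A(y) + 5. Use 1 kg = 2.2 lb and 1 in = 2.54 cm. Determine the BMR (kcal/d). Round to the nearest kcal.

Convert to metric: weight = 233 ÷ 2.2 = 105.9091 kg; height = (5×12 + 8) × 2.54 = 68 × 2.54 = 172.72 cm.
Mifflin-St Jeor (male): BMR = 10(105.9091) + 6.25(172.72) − 5(39) + 5 = 1059.0909 + 1079.5 − 195 + 5 = 1948.5909 kcal/day.

1949 kcal/d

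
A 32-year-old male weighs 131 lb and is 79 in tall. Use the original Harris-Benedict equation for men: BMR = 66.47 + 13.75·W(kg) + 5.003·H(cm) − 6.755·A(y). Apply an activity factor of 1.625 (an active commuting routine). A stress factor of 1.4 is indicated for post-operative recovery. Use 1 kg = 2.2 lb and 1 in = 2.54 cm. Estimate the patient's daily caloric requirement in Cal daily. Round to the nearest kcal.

3806 Cal daily

Convert to metric: weight = 131 ÷ 2.2 = 59.5455 kg; height = 79 × 2.54 = 200.66 cm.
Harris-Benedict: BMR = 66.47 + 13.75(59.5455) + 5.003(200.66) − 6.755(32) = 1672.962 kcal/day.
TEE = BMR × activity factor = 1672.962 × 1.625 = 2718.5632 kcal/day.
Apply stress factor: 2718.5632 × 1.4 = 3805.9885 kcal/day.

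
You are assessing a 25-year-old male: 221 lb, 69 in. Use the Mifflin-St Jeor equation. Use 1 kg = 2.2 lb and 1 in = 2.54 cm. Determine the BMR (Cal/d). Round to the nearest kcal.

Convert to metric: weight = 221 ÷ 2.2 = 100.4545 kg; height = 69 × 2.54 = 175.26 cm.
Mifflin-St Jeor (male): BMR = 10(100.4545) + 6.25(175.26) − 5(25) + 5 = 1004.5455 + 1095.375 − 125 + 5 = 1979.9205 kcal/day.

1980 Cal/d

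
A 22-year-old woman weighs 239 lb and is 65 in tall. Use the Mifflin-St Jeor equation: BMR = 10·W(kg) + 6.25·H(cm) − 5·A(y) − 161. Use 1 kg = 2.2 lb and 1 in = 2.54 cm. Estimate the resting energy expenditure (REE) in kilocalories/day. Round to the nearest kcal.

Convert to metric: weight = 239 ÷ 2.2 = 108.6364 kg; height = 65 × 2.54 = 165.1 cm.
Mifflin-St Jeor (female): BMR = 10(108.6364) + 6.25(165.1) − 5(22) − 161 = 1086.3636 + 1031.875 − 110 − 161 = 1847.2386 kcal/day.

1847 kilocalories/day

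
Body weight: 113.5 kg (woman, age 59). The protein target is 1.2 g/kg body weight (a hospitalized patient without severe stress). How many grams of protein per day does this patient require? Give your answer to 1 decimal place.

136.2 g/day

Protein = 1.2 g/kg × 113.5 kg = 136.2 g/day.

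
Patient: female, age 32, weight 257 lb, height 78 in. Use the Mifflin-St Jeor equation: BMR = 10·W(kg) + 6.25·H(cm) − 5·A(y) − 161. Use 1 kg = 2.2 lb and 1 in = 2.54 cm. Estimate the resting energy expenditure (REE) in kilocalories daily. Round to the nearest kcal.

2085 kilocalories daily

Convert to metric: weight = 257 ÷ 2.2 = 116.8182 kg; height = 78 × 2.54 = 198.12 cm.
Mifflin-St Jeor (female): BMR = 10(116.8182) + 6.25(198.12) − 5(32) − 161 = 1168.1818 + 1238.25 − 160 − 161 = 2085.4318 kcal/day.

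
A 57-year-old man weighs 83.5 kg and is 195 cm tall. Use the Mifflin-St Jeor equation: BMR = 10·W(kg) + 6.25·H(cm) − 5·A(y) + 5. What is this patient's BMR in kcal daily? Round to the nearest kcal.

1774 kcal daily

Mifflin-St Jeor (male): BMR = 10(83.5) + 6.25(195) − 5(57) + 5 = 835 + 1218.75 − 285 + 5 = 1773.75 kcal/day.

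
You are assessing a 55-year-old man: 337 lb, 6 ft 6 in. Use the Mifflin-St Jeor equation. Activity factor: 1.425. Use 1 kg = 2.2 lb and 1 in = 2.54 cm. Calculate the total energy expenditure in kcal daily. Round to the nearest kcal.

3563 kcal daily

Convert to metric: weight = 337 ÷ 2.2 = 153.1818 kg; height = (6×12 + 6) × 2.54 = 78 × 2.54 = 198.12 cm.
Mifflin-St Jeor (male): BMR = 10(153.1818) + 6.25(198.12) − 5(55) + 5 = 1531.8182 + 1238.25 − 275 + 5 = 2500.0682 kcal/day.
TEE = BMR × activity factor = 2500.0682 × 1.425 = 3562.5972 kcal/day.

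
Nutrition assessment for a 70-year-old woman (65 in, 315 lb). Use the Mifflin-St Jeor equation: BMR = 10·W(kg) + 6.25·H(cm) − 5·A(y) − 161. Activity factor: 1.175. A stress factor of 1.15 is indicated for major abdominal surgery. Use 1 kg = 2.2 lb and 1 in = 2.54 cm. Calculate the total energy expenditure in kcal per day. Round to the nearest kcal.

Convert to metric: weight = 315 ÷ 2.2 = 143.1818 kg; height = 65 × 2.54 = 165.1 cm.
Mifflin-St Jeor (female): BMR = 10(143.1818) + 6.25(165.1) − 5(70) − 161 = 1431.8182 + 1031.875 − 350 − 161 = 1952.6932 kcal/day.
TEE = BMR × activity factor = 1952.6932 × 1.175 = 2294.4145 kcal/day.
Apply stress factor: 2294.4145 × 1.15 = 2638.5767 kcal/day.

2639 kcal per day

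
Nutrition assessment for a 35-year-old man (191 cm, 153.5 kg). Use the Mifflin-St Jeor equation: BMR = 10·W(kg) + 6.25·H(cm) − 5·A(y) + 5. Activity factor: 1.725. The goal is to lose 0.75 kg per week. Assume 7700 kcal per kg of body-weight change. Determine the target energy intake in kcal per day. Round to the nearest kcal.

Mifflin-St Jeor (male): BMR = 10(153.5) + 6.25(191) − 5(35) + 5 = 1535 + 1193.75 − 175 + 5 = 2558.75 kcal/day.
TEE = 2558.75 × 1.725 = 4413.8438 kcal/day.
Required daily deficit = 0.75 × 7700 ÷ 7 = 825 kcal/day.
Target intake = 4413.8438 − 825 = 3588.8438 kcal/day.

3589 kcal per day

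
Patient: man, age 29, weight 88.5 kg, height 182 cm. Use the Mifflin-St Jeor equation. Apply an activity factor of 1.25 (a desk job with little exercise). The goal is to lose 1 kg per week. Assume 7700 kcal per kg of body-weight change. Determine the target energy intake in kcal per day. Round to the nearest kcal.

Mifflin-St Jeor (male): BMR = 10(88.5) + 6.25(182) − 5(29) + 5 = 885 + 1137.5 − 145 + 5 = 1882.5 kcal/day.
TEE = 1882.5 × 1.25 = 2353.125 kcal/day.
Required daily deficit = 1 × 7700 ÷ 7 = 1100 kcal/day.
Target intake = 2353.125 − 1100 = 1253.125 kcal/day.

1253 kcal per day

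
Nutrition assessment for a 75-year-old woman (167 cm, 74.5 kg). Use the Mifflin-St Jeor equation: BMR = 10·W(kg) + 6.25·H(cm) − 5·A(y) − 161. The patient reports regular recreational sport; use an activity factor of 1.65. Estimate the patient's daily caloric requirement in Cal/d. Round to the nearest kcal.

2067 Cal/d

Mifflin-St Jeor (female): BMR = 10(74.5) + 6.25(167) − 5(75) − 161 = 745 + 1043.75 − 375 − 161 = 1252.75 kcal/day.
TEE = BMR × activity factor = 1252.75 × 1.65 = 2067.0375 kcal/day.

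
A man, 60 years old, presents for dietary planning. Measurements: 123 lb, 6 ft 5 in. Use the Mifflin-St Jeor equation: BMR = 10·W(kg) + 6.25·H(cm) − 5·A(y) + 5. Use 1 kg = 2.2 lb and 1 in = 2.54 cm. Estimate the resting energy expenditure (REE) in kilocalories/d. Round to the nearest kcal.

Convert to metric: weight = 123 ÷ 2.2 = 55.9091 kg; height = (6×12 + 5) × 2.54 = 77 × 2.54 = 195.58 cm.
Mifflin-St Jeor (male): BMR = 10(55.9091) + 6.25(195.58) − 5(60) + 5 = 559.0909 + 1222.375 − 300 + 5 = 1486.4659 kcal/day.

1486 kilocalories/d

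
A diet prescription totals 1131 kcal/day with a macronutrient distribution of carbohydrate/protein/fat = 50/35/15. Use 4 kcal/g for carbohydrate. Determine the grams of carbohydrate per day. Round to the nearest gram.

Carbohydrate energy = 50% × 1131 = 565.5 kcal.
At 4 kcal/g: 565.5 ÷ 4 = 141.375 g.

141 g/day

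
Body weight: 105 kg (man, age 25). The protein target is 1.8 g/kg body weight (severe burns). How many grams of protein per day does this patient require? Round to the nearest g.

Protein = 1.8 g/kg × 105 kg = 189 g/day.

189 g/day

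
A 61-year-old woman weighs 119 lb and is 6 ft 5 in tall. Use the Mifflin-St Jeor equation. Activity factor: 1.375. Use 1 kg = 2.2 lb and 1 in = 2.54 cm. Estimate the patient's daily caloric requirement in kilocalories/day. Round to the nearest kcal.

1784 kilocalories/day

Convert to metric: weight = 119 ÷ 2.2 = 54.0909 kg; height = (6×12 + 5) × 2.54 = 77 × 2.54 = 195.58 cm.
Mifflin-St Jeor (female): BMR = 10(54.0909) + 6.25(195.58) − 5(61) − 161 = 540.9091 + 1222.375 − 305 − 161 = 1297.2841 kcal/day.
TEE = BMR × activity factor = 1297.2841 × 1.375 = 1783.7656 kcal/day.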